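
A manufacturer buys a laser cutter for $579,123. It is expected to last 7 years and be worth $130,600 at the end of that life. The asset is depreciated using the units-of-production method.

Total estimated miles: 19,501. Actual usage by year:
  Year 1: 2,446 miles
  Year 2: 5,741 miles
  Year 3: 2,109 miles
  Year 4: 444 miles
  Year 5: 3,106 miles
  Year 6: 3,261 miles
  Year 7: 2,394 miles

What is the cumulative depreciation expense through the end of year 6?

$393,461

Depreciable base = $579,123 − $130,600 = $448,523.
Rate = $448,523 / 19,501 miles = $23 per mile.
Year 1: 2,446 × $23 = $56,258. Book value $522,865.
Year 2: 5,741 × $23 = $132,043. Book value $390,822.
Year 3: 2,109 × $23 = $48,507. Book value $342,315.
Year 4: 444 × $23 = $10,212. Book value $332,103.
Year 5: 3,106 × $23 = $71,438. Book value $260,665.
Year 6: 3,261 × $23 = $75,003. Book value $185,662.
Accumulated through year 6 = $579,123 − $185,662 = $393,461.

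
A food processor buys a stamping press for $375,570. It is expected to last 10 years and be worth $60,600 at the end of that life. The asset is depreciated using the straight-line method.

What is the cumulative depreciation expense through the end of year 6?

$188,982

Depreciable base = $375,570 − $60,600 = $314,970.
Annual expense = $314,970 / 10 = $31,497.
End of year 1: book value $344,073.
End of year 2: book value $312,576.
End of year 3: book value $281,079.
End of year 4: book value $249,582.
End of year 5: book value $218,085.
End of year 6: book value $186,588.
Accumulated through year 6 = $375,570 − $186,588 = $188,982.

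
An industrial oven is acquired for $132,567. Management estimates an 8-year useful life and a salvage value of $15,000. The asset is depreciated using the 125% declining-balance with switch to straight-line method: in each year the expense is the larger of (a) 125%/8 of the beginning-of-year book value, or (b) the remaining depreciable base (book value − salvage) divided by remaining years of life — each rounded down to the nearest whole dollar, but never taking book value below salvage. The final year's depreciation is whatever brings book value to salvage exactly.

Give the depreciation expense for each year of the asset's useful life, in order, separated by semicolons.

$20,713; $17,477; $14,746; $12,926; $12,926; $12,926; $12,926; $12,927

Depreciable base = $132,567 − $15,000 = $117,567.
Year 1: DB = ⌊$132,567 × 125%/8⌋ = $20,713; SL = ⌊$117,567/8⌋ = $14,695 → take DB $20,713. Book value $111,854.
Year 2: DB = ⌊$111,854 × 125%/8⌋ = $17,477; SL = ⌊$96,854/7⌋ = $13,836 → take DB $17,477. Book value $94,377.
Year 3: DB = ⌊$94,377 × 125%/8⌋ = $14,746; SL = ⌊$79,377/6⌋ = $13,229 → take DB $14,746. Book value $79,631.
Year 4: DB = ⌊$79,631 × 125%/8⌋ = $12,442; SL = ⌊$64,631/5⌋ = $12,926 → take SL $12,926. Book value $66,705.
Year 5: DB = ⌊$66,705 × 125%/8⌋ = $10,422; SL = ⌊$51,705/4⌋ = $12,926 → take SL $12,926. Book value $53,779.
Year 6: DB = ⌊$53,779 × 125%/8⌋ = $8,402; SL = ⌊$38,779/3⌋ = $12,926 → take SL $12,926. Book value $40,853.
Year 7: DB = ⌊$40,853 × 125%/8⌋ = $6,383; SL = ⌊$25,853/2⌋ = $12,926 → take SL $12,926. Book value $27,927.
Year 8 (final): $27,927 − $15,000 = $12,927. Book value $15,000.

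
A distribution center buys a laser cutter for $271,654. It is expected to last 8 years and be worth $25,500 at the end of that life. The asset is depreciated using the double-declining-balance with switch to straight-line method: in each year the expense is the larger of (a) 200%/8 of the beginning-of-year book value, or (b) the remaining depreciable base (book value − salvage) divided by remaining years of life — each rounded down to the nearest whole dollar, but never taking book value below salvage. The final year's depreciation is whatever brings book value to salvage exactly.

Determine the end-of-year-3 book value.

Depreciable base = $271,654 − $25,500 = $246,154.
Year 1: DB = ⌊$271,654 × 200%/8⌋ = $67,913; SL = ⌊$246,154/8⌋ = $30,769 → take DB $67,913. Book value $203,741.
Year 2: DB = ⌊$203,741 × 200%/8⌋ = $50,935; SL = ⌊$178,241/7⌋ = $25,463 → take DB $50,935. Book value $152,806.
Year 3: DB = ⌊$152,806 × 200%/8⌋ = $38,201; SL = ⌊$127,306/6⌋ = $21,217 → take DB $38,201. Book value $114,605.

$114,605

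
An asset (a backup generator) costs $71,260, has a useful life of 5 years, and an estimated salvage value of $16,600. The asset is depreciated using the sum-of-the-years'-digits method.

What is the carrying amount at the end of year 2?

Depreciable base = $71,260 − $16,600 = $54,660.
Sum of the years' digits = 5+4+3+2+1 = 15.
Year 1: $54,660 × 5/15 = $18,220. Book value $53,040.
Year 2: $54,660 × 4/15 = $14,576. Book value $38,464.

$38,464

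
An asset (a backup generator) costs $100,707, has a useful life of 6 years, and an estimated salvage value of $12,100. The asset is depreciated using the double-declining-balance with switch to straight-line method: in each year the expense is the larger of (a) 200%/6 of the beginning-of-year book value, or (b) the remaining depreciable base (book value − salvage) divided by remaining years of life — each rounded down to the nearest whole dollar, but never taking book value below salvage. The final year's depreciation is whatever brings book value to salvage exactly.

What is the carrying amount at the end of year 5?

Depreciable base = $100,707 − $12,100 = $88,607.
Year 1: DB = ⌊$100,707 × 200%/6⌋ = $33,569; SL = ⌊$88,607/6⌋ = $14,767 → take DB $33,569. Book value $67,138.
Year 2: DB = ⌊$67,138 × 200%/6⌋ = $22,379; SL = ⌊$55,038/5⌋ = $11,007 → take DB $22,379. Book value $44,759.
Year 3: DB = ⌊$44,759 × 200%/6⌋ = $14,919; SL = ⌊$32,659/4⌋ = $8,164 → take DB $14,919. Book value $29,840.
Year 4: DB = ⌊$29,840 × 200%/6⌋ = $9,946; SL = ⌊$17,740/3⌋ = $5,913 → take DB $9,946. Book value $19,894.
Year 5: DB = ⌊$19,894 × 200%/6⌋ = $6,631; SL = ⌊$7,794/2⌋ = $3,897 → take DB $6,631. Book value $13,263.

$13,263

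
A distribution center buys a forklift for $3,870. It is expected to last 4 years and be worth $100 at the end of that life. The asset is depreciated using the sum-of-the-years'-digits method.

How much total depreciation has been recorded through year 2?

Depreciable base = $3,870 − $100 = $3,770.
Sum of the years' digits = 4+3+2+1 = 10.
Year 1: $3,770 × 4/10 = $1,508. Book value $2,362.
Year 2: $3,770 × 3/10 = $1,131. Book value $1,231.
Accumulated through year 2 = $3,870 − $1,231 = $2,639.

$2,639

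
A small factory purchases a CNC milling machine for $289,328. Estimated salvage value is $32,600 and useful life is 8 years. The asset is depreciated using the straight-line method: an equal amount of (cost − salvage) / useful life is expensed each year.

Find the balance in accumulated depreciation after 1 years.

$32,091

Depreciable base = $289,328 − $32,600 = $256,728.
Annual expense = $256,728 / 8 = $32,091.
End of year 1: book value $257,237.
Accumulated through year 1 = $289,328 − $257,237 = $32,091.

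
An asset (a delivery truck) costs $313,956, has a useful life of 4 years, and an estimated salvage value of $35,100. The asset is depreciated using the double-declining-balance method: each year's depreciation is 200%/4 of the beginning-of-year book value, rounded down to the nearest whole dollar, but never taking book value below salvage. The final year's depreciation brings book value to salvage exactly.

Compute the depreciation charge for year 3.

$39,244

Depreciable base = $313,956 − $35,100 = $278,856.
Year 1: ⌊$313,956 × 200%/4⌋ = $156,978. Book value $156,978.
Year 2: ⌊$156,978 × 200%/4⌋ = $78,489. Book value $78,489.
Year 3: ⌊$78,489 × 200%/4⌋ = $39,244. Book value $39,245.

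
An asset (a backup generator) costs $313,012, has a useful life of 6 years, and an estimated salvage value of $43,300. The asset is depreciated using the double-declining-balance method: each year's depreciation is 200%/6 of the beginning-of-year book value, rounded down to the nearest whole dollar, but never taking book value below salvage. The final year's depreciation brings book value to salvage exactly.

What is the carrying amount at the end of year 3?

Depreciable base = $313,012 − $43,300 = $269,712.
Year 1: ⌊$313,012 × 200%/6⌋ = $104,337. Book value $208,675.
Year 2: ⌊$208,675 × 200%/6⌋ = $69,558. Book value $139,117.
Year 3: ⌊$139,117 × 200%/6⌋ = $46,372. Book value $92,745.

$92,745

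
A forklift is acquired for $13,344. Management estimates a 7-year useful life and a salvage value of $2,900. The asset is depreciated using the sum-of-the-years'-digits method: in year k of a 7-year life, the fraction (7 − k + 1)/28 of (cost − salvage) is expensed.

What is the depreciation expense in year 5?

$1,119

Depreciable base = $13,344 − $2,900 = $10,444.
Sum of the years' digits = 7+6+5+4+3+2+1 = 28.
Year 1: $10,444 × 7/28 = $2,611. Book value $10,733.
Year 2: $10,444 × 6/28 = $2,238. Book value $8,495.
Year 3: $10,444 × 5/28 = $1,865. Book value $6,630.
Year 4: $10,444 × 4/28 = $1,492. Book value $5,138.
Year 5: $10,444 × 3/28 = $1,119. Book value $4,019.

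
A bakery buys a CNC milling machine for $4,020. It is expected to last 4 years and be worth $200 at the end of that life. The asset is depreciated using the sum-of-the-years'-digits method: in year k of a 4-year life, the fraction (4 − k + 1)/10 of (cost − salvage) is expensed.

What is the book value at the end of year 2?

Depreciable base = $4,020 − $200 = $3,820.
Sum of the years' digits = 4+3+2+1 = 10.
Year 1: $3,820 × 4/10 = $1,528. Book value $2,492.
Year 2: $3,820 × 3/10 = $1,146. Book value $1,346.

$1,346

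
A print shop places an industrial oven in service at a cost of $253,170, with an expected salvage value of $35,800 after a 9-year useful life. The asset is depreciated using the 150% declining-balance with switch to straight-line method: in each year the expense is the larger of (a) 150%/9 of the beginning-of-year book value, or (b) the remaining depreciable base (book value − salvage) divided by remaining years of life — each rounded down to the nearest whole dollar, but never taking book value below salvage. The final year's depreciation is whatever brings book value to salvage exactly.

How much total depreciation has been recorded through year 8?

$201,040

Depreciable base = $253,170 − $35,800 = $217,370.
Year 1: DB = ⌊$253,170 × 150%/9⌋ = $42,195; SL = ⌊$217,370/9⌋ = $24,152 → take DB $42,195. Book value $210,975.
Year 2: DB = ⌊$210,975 × 150%/9⌋ = $35,162; SL = ⌊$175,175/8⌋ = $21,896 → take DB $35,162. Book value $175,813.
Year 3: DB = ⌊$175,813 × 150%/9⌋ = $29,302; SL = ⌊$140,013/7⌋ = $20,001 → take DB $29,302. Book value $146,511.
Year 4: DB = ⌊$146,511 × 150%/9⌋ = $24,418; SL = ⌊$110,711/6⌋ = $18,451 → take DB $24,418. Book value $122,093.
Year 5: DB = ⌊$122,093 × 150%/9⌋ = $20,348; SL = ⌊$86,293/5⌋ = $17,258 → take DB $20,348. Book value $101,745.
Year 6: DB = ⌊$101,745 × 150%/9⌋ = $16,957; SL = ⌊$65,945/4⌋ = $16,486 → take DB $16,957. Book value $84,788.
Year 7: DB = ⌊$84,788 × 150%/9⌋ = $14,131; SL = ⌊$48,988/3⌋ = $16,329 → take SL $16,329. Book value $68,459.
Year 8: DB = ⌊$68,459 × 150%/9⌋ = $11,409; SL = ⌊$32,659/2⌋ = $16,329 → take SL $16,329. Book value $52,130.
Accumulated through year 8 = $253,170 − $52,130 = $201,040.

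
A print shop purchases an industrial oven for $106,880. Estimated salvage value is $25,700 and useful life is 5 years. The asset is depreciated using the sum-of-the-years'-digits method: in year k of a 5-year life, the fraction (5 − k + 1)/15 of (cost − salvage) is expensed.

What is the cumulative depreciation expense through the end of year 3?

Depreciable base = $106,880 − $25,700 = $81,180.
Sum of the years' digits = 5+4+3+2+1 = 15.
Year 1: $81,180 × 5/15 = $27,060. Book value $79,820.
Year 2: $81,180 × 4/15 = $21,648. Book value $58,172.
Year 3: $81,180 × 3/15 = $16,236. Book value $41,936.
Accumulated through year 3 = $106,880 − $41,936 = $64,944.

$64,944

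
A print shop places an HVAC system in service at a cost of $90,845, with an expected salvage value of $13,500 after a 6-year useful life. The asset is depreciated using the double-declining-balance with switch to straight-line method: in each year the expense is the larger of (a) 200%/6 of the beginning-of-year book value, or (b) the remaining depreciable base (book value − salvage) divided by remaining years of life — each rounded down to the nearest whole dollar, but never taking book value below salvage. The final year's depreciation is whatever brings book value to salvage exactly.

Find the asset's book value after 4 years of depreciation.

$17,946

Depreciable base = $90,845 − $13,500 = $77,345.
Year 1: DB = ⌊$90,845 × 200%/6⌋ = $30,281; SL = ⌊$77,345/6⌋ = $12,890 → take DB $30,281. Book value $60,564.
Year 2: DB = ⌊$60,564 × 200%/6⌋ = $20,188; SL = ⌊$47,064/5⌋ = $9,412 → take DB $20,188. Book value $40,376.
Year 3: DB = ⌊$40,376 × 200%/6⌋ = $13,458; SL = ⌊$26,876/4⌋ = $6,719 → take DB $13,458. Book value $26,918.
Year 4: DB = ⌊$26,918 × 200%/6⌋ = $8,972; SL = ⌊$13,418/3⌋ = $4,472 → take DB $8,972. Book value $17,946.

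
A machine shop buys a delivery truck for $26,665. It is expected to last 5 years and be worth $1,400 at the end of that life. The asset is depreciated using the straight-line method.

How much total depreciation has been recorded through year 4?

$20,212

Depreciable base = $26,665 − $1,400 = $25,265.
Annual expense = $25,265 / 5 = $5,053.
End of year 1: book value $21,612.
End of year 2: book value $16,559.
End of year 3: book value $11,506.
End of year 4: book value $6,453.
Accumulated through year 4 = $26,665 − $6,453 = $20,212.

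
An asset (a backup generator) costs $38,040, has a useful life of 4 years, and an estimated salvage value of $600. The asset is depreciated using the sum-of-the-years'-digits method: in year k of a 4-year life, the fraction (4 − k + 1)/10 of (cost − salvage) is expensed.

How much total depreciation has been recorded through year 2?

$26,208

Depreciable base = $38,040 − $600 = $37,440.
Sum of the years' digits = 4+3+2+1 = 10.
Year 1: $37,440 × 4/10 = $14,976. Book value $23,064.
Year 2: $37,440 × 3/10 = $11,232. Book value $11,832.
Accumulated through year 2 = $38,040 − $11,832 = $26,208.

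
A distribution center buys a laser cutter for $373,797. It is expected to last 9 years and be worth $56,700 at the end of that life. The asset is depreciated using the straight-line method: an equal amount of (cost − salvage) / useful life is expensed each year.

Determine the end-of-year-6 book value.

$162,399

Depreciable base = $373,797 − $56,700 = $317,097.
Annual expense = $317,097 / 9 = $35,233.
End of year 1: book value $338,564.
End of year 2: book value $303,331.
End of year 3: book value $268,098.
End of year 4: book value $232,865.
End of year 5: book value $197,632.
End of year 6: book value $162,399.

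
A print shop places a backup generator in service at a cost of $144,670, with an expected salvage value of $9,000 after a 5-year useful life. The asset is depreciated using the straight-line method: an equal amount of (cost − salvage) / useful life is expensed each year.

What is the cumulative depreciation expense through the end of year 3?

Depreciable base = $144,670 − $9,000 = $135,670.
Annual expense = $135,670 / 5 = $27,134.
End of year 1: book value $117,536.
End of year 2: book value $90,402.
End of year 3: book value $63,268.
Accumulated through year 3 = $144,670 − $63,268 = $81,402.

$81,402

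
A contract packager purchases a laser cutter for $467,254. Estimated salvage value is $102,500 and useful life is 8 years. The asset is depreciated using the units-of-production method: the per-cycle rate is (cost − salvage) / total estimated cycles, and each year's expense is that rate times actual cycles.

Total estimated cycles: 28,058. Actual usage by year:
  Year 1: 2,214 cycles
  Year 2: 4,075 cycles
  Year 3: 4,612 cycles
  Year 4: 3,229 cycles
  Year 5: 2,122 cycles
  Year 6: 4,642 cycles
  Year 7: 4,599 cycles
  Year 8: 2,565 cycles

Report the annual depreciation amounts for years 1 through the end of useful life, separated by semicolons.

Depreciable base = $467,254 − $102,500 = $364,754.
Rate = $364,754 / 28,058 cycles = $13 per cycle.
Year 1: 2,214 × $13 = $28,782. Book value $438,472.
Year 2: 4,075 × $13 = $52,975. Book value $385,497.
Year 3: 4,612 × $13 = $59,956. Book value $325,541.
Year 4: 3,229 × $13 = $41,977. Book value $283,564.
Year 5: 2,122 × $13 = $27,586. Book value $255,978.
Year 6: 4,642 × $13 = $60,346. Book value $195,632.
Year 7: 4,599 × $13 = $59,787. Book value $135,845.
Year 8: 2,565 × $13 = $33,345. Book value $102,500.

$28,782; $52,975; $59,956; $41,977; $27,586; $60,346; $59,787; $33,345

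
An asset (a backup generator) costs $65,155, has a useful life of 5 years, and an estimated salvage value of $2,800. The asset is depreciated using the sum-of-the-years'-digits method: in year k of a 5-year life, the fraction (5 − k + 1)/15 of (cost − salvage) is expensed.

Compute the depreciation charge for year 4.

Depreciable base = $65,155 − $2,800 = $62,355.
Sum of the years' digits = 5+4+3+2+1 = 15.
Year 1: $62,355 × 5/15 = $20,785. Book value $44,370.
Year 2: $62,355 × 4/15 = $16,628. Book value $27,742.
Year 3: $62,355 × 3/15 = $12,471. Book value $15,271.
Year 4: $62,355 × 2/15 = $8,314. Book value $6,957.

$8,314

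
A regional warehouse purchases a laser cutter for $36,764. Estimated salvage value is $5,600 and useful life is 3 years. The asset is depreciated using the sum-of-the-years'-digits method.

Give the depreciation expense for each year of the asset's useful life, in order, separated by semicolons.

$15,582; $10,388; $5,194

Depreciable base = $36,764 − $5,600 = $31,164.
Sum of the years' digits = 3+2+1 = 6.
Year 1: $31,164 × 3/6 = $15,582. Book value $21,182.
Year 2: $31,164 × 2/6 = $10,388. Book value $10,794.
Year 3: $31,164 × 1/6 = $5,194. Book value $5,600.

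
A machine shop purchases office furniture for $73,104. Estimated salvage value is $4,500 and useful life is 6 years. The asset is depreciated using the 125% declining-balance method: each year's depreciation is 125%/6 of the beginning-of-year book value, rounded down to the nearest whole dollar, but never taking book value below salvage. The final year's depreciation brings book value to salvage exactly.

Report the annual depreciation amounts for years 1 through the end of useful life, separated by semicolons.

$15,230; $12,057; $9,545; $7,556; $5,982; $18,234

Depreciable base = $73,104 − $4,500 = $68,604.
Year 1: ⌊$73,104 × 125%/6⌋ = $15,230. Book value $57,874.
Year 2: ⌊$57,874 × 125%/6⌋ = $12,057. Book value $45,817.
Year 3: ⌊$45,817 × 125%/6⌋ = $9,545. Book value $36,272.
Year 4: ⌊$36,272 × 125%/6⌋ = $7,556. Book value $28,716.
Year 5: ⌊$28,716 × 125%/6⌋ = $5,982. Book value $22,734.
Year 6 (final): $22,734 − $4,500 = $18,234. Book value $4,500.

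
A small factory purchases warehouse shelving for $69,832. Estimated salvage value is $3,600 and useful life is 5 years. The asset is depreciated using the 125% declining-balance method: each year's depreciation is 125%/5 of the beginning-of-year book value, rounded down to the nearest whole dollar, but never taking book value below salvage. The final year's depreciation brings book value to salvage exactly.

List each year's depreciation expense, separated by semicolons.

$17,458; $13,093; $9,820; $7,365; $18,496

Depreciable base = $69,832 − $3,600 = $66,232.
Year 1: ⌊$69,832 × 125%/5⌋ = $17,458. Book value $52,374.
Year 2: ⌊$52,374 × 125%/5⌋ = $13,093. Book value $39,281.
Year 3: ⌊$39,281 × 125%/5⌋ = $9,820. Book value $29,461.
Year 4: ⌊$29,461 × 125%/5⌋ = $7,365. Book value $22,096.
Year 5 (final): $22,096 − $3,600 = $18,496. Book value $3,600.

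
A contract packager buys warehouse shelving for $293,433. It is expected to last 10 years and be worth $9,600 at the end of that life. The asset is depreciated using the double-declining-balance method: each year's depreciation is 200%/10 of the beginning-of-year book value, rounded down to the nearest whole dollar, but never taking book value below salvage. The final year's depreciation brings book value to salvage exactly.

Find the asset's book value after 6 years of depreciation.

Depreciable base = $293,433 − $9,600 = $283,833.
Year 1: ⌊$293,433 × 200%/10⌋ = $58,686. Book value $234,747.
Year 2: ⌊$234,747 × 200%/10⌋ = $46,949. Book value $187,798.
Year 3: ⌊$187,798 × 200%/10⌋ = $37,559. Book value $150,239.
Year 4: ⌊$150,239 × 200%/10⌋ = $30,047. Book value $120,192.
Year 5: ⌊$120,192 × 200%/10⌋ = $24,038. Book value $96,154.
Year 6: ⌊$96,154 × 200%/10⌋ = $19,230. Book value $76,924.

$76,924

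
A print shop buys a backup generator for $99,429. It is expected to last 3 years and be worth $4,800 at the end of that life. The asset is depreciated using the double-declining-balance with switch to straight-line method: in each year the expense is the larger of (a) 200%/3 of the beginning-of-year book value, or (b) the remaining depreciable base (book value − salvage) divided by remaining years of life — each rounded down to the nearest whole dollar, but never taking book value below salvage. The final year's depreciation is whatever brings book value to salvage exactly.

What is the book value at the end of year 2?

Depreciable base = $99,429 − $4,800 = $94,629.
Year 1: DB = ⌊$99,429 × 200%/3⌋ = $66,286; SL = ⌊$94,629/3⌋ = $31,543 → take DB $66,286. Book value $33,143.
Year 2: DB = ⌊$33,143 × 200%/3⌋ = $22,095; SL = ⌊$28,343/2⌋ = $14,171 → take DB $22,095. Book value $11,048.

$11,048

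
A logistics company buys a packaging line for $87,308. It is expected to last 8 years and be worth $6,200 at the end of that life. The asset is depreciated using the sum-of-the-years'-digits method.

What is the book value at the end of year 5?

$19,718

Depreciable base = $87,308 − $6,200 = $81,108.
Sum of the years' digits = 8+7+6+5+4+3+2+1 = 36.
Year 1: $81,108 × 8/36 = $18,024. Book value $69,284.
Year 2: $81,108 × 7/36 = $15,771. Book value $53,513.
Year 3: $81,108 × 6/36 = $13,518. Book value $39,995.
Year 4: $81,108 × 5/36 = $11,265. Book value $28,730.
Year 5: $81,108 × 4/36 = $9,012. Book value $19,718.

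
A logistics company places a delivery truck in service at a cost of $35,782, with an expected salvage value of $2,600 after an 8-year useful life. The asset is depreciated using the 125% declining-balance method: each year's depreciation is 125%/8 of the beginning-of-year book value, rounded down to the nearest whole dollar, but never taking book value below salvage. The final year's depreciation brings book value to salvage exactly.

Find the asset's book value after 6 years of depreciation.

Depreciable base = $35,782 − $2,600 = $33,182.
Year 1: ⌊$35,782 × 125%/8⌋ = $5,590. Book value $30,192.
Year 2: ⌊$30,192 × 125%/8⌋ = $4,717. Book value $25,475.
Year 3: ⌊$25,475 × 125%/8⌋ = $3,980. Book value $21,495.
Year 4: ⌊$21,495 × 125%/8⌋ = $3,358. Book value $18,137.
Year 5: ⌊$18,137 × 125%/8⌋ = $2,833. Book value $15,304.
Year 6: ⌊$15,304 × 125%/8⌋ = $2,391. Book value $12,913.

$12,913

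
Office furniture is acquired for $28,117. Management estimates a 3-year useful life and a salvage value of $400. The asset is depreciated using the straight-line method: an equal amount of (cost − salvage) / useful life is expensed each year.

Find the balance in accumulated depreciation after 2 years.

Depreciable base = $28,117 − $400 = $27,717.
Annual expense = $27,717 / 3 = $9,239.
End of year 1: book value $18,878.
End of year 2: book value $9,639.
Accumulated through year 2 = $28,117 − $9,639 = $18,478.

$18,478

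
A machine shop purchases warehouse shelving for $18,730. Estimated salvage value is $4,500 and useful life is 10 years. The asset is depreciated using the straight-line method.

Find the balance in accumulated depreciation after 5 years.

$7,115

Depreciable base = $18,730 − $4,500 = $14,230.
Annual expense = $14,230 / 10 = $1,423.
End of year 1: book value $17,307.
End of year 2: book value $15,884.
End of year 3: book value $14,461.
End of year 4: book value $13,038.
End of year 5: book value $11,615.
Accumulated through year 5 = $18,730 − $11,615 = $7,115.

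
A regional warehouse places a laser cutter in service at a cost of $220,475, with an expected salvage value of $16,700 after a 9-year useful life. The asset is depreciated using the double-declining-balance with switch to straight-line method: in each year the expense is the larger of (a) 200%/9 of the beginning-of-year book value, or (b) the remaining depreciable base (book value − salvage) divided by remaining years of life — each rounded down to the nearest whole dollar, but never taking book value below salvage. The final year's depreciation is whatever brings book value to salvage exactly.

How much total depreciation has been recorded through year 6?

Depreciable base = $220,475 − $16,700 = $203,775.
Year 1: DB = ⌊$220,475 × 200%/9⌋ = $48,994; SL = ⌊$203,775/9⌋ = $22,641 → take DB $48,994. Book value $171,481.
Year 2: DB = ⌊$171,481 × 200%/9⌋ = $38,106; SL = ⌊$154,781/8⌋ = $19,347 → take DB $38,106. Book value $133,375.
Year 3: DB = ⌊$133,375 × 200%/9⌋ = $29,638; SL = ⌊$116,675/7⌋ = $16,667 → take DB $29,638. Book value $103,737.
Year 4: DB = ⌊$103,737 × 200%/9⌋ = $23,052; SL = ⌊$87,037/6⌋ = $14,506 → take DB $23,052. Book value $80,685.
Year 5: DB = ⌊$80,685 × 200%/9⌋ = $17,930; SL = ⌊$63,985/5⌋ = $12,797 → take DB $17,930. Book value $62,755.
Year 6: DB = ⌊$62,755 × 200%/9⌋ = $13,945; SL = ⌊$46,055/4⌋ = $11,513 → take DB $13,945. Book value $48,810.
Accumulated through year 6 = $220,475 − $48,810 = $171,665.

$171,665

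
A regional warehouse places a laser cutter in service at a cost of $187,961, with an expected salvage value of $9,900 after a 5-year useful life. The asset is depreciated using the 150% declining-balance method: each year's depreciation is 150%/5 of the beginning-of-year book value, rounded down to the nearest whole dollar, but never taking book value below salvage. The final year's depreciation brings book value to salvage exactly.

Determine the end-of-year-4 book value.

$45,131

Depreciable base = $187,961 − $9,900 = $178,061.
Year 1: ⌊$187,961 × 150%/5⌋ = $56,388. Book value $131,573.
Year 2: ⌊$131,573 × 150%/5⌋ = $39,471. Book value $92,102.
Year 3: ⌊$92,102 × 150%/5⌋ = $27,630. Book value $64,472.
Year 4: ⌊$64,472 × 150%/5⌋ = $19,341. Book value $45,131.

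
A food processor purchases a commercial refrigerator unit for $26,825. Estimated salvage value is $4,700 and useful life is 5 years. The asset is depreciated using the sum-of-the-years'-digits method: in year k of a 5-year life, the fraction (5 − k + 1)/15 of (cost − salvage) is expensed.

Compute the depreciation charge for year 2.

Depreciable base = $26,825 − $4,700 = $22,125.
Sum of the years' digits = 5+4+3+2+1 = 15.
Year 1: $22,125 × 5/15 = $7,375. Book value $19,450.
Year 2: $22,125 × 4/15 = $5,900. Book value $13,550.

$5,900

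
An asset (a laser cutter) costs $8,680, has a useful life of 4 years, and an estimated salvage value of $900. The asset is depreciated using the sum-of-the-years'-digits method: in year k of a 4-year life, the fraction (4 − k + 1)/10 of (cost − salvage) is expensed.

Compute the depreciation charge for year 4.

$778

Depreciable base = $8,680 − $900 = $7,780.
Sum of the years' digits = 4+3+2+1 = 10.
Year 1: $7,780 × 4/10 = $3,112. Book value $5,568.
Year 2: $7,780 × 3/10 = $2,334. Book value $3,234.
Year 3: $7,780 × 2/10 = $1,556. Book value $1,678.
Year 4: $7,780 × 1/10 = $778. Book value $900.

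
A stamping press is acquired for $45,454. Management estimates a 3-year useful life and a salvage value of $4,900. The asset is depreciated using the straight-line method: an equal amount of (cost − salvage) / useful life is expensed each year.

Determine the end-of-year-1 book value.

Depreciable base = $45,454 − $4,900 = $40,554.
Annual expense = $40,554 / 3 = $13,518.
End of year 1: book value $31,936.

$31,936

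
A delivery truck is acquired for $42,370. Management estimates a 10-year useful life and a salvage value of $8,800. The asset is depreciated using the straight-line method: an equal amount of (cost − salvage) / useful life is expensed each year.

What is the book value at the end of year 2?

$35,656

Depreciable base = $42,370 − $8,800 = $33,570.
Annual expense = $33,570 / 10 = $3,357.
End of year 1: book value $39,013.
End of year 2: book value $35,656.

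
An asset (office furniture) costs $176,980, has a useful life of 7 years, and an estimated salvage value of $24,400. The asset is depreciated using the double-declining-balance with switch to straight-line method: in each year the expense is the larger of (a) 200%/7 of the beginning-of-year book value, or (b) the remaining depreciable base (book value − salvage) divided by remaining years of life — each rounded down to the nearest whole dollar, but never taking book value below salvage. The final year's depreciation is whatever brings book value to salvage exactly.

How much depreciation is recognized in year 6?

$8,508

Depreciable base = $176,980 − $24,400 = $152,580.
Year 1: DB = ⌊$176,980 × 200%/7⌋ = $50,565; SL = ⌊$152,580/7⌋ = $21,797 → take DB $50,565. Book value $126,415.
Year 2: DB = ⌊$126,415 × 200%/7⌋ = $36,118; SL = ⌊$102,015/6⌋ = $17,002 → take DB $36,118. Book value $90,297.
Year 3: DB = ⌊$90,297 × 200%/7⌋ = $25,799; SL = ⌊$65,897/5⌋ = $13,179 → take DB $25,799. Book value $64,498.
Year 4: DB = ⌊$64,498 × 200%/7⌋ = $18,428; SL = ⌊$40,098/4⌋ = $10,024 → take DB $18,428. Book value $46,070.
Year 5: DB = ⌊$46,070 × 200%/7⌋ = $13,162; SL = ⌊$21,670/3⌋ = $7,223 → take DB $13,162. Book value $32,908.
Year 6: DB = ⌊$32,908 × 200%/7⌋ = $9,402; SL = ⌊$8,508/2⌋ = $4,254 → take DB $9,402, capped at $8,508. Book value $24,400.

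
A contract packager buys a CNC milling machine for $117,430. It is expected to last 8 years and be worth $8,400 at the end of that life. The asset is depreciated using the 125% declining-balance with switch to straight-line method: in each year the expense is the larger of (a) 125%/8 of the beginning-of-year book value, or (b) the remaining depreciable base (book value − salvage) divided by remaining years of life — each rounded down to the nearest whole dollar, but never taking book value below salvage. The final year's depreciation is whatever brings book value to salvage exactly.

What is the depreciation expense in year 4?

$12,427

Depreciable base = $117,430 − $8,400 = $109,030.
Year 1: DB = ⌊$117,430 × 125%/8⌋ = $18,348; SL = ⌊$109,030/8⌋ = $13,628 → take DB $18,348. Book value $99,082.
Year 2: DB = ⌊$99,082 × 125%/8⌋ = $15,481; SL = ⌊$90,682/7⌋ = $12,954 → take DB $15,481. Book value $83,601.
Year 3: DB = ⌊$83,601 × 125%/8⌋ = $13,062; SL = ⌊$75,201/6⌋ = $12,533 → take DB $13,062. Book value $70,539.
Year 4: DB = ⌊$70,539 × 125%/8⌋ = $11,021; SL = ⌊$62,139/5⌋ = $12,427 → take SL $12,427. Book value $58,112.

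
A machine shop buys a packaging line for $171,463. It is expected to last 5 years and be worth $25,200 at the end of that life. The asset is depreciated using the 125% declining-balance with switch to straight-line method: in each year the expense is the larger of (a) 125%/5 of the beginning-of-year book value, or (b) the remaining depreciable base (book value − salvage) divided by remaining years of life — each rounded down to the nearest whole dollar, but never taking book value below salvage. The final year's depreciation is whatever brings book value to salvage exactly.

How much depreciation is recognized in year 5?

Depreciable base = $171,463 − $25,200 = $146,263.
Year 1: DB = ⌊$171,463 × 125%/5⌋ = $42,865; SL = ⌊$146,263/5⌋ = $29,252 → take DB $42,865. Book value $128,598.
Year 2: DB = ⌊$128,598 × 125%/5⌋ = $32,149; SL = ⌊$103,398/4⌋ = $25,849 → take DB $32,149. Book value $96,449.
Year 3: DB = ⌊$96,449 × 125%/5⌋ = $24,112; SL = ⌊$71,249/3⌋ = $23,749 → take DB $24,112. Book value $72,337.
Year 4: DB = ⌊$72,337 × 125%/5⌋ = $18,084; SL = ⌊$47,137/2⌋ = $23,568 → take SL $23,568. Book value $48,769.
Year 5 (final): $48,769 − $25,200 = $23,569. Book value $25,200.

$23,569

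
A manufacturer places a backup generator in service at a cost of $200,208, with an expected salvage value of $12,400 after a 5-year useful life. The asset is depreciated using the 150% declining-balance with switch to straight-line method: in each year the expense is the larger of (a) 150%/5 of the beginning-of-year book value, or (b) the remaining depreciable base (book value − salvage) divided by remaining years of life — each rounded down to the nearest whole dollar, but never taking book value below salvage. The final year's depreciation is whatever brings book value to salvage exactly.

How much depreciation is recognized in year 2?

Depreciable base = $200,208 − $12,400 = $187,808.
Year 1: DB = ⌊$200,208 × 150%/5⌋ = $60,062; SL = ⌊$187,808/5⌋ = $37,561 → take DB $60,062. Book value $140,146.
Year 2: DB = ⌊$140,146 × 150%/5⌋ = $42,043; SL = ⌊$127,746/4⌋ = $31,936 → take DB $42,043. Book value $98,103.

$42,043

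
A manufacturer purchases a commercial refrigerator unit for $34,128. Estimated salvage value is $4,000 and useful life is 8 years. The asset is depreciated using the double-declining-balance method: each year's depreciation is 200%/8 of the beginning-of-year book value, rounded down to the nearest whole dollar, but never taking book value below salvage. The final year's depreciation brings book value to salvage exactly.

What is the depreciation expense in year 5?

$2,699

Depreciable base = $34,128 − $4,000 = $30,128.
Year 1: ⌊$34,128 × 200%/8⌋ = $8,532. Book value $25,596.
Year 2: ⌊$25,596 × 200%/8⌋ = $6,399. Book value $19,197.
Year 3: ⌊$19,197 × 200%/8⌋ = $4,799. Book value $14,398.
Year 4: ⌊$14,398 × 200%/8⌋ = $3,599. Book value $10,799.
Year 5: ⌊$10,799 × 200%/8⌋ = $2,699. Book value $8,100.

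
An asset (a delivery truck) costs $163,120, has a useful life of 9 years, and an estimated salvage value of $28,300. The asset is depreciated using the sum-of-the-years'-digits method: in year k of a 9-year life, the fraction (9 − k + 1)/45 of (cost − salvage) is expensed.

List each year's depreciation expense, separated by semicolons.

$26,964; $23,968; $20,972; $17,976; $14,980; $11,984; $8,988; $5,992; $2,996

Depreciable base = $163,120 − $28,300 = $134,820.
Sum of the years' digits = 9+8+7+6+5+4+3+2+1 = 45.
Year 1: $134,820 × 9/45 = $26,964. Book value $136,156.
Year 2: $134,820 × 8/45 = $23,968. Book value $112,188.
Year 3: $134,820 × 7/45 = $20,972. Book value $91,216.
Year 4: $134,820 × 6/45 = $17,976. Book value $73,240.
Year 5: $134,820 × 5/45 = $14,980. Book value $58,260.
Year 6: $134,820 × 4/45 = $11,984. Book value $46,276.
Year 7: $134,820 × 3/45 = $8,988. Book value $37,288.
Year 8: $134,820 × 2/45 = $5,992. Book value $31,296.
Year 9: $134,820 × 1/45 = $2,996. Book value $28,300.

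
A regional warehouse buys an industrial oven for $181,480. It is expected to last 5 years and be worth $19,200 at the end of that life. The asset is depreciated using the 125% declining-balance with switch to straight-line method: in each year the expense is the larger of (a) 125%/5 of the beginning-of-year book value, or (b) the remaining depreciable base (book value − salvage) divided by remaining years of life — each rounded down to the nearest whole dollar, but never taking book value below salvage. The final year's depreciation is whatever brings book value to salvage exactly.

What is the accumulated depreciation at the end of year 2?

$79,397

Depreciable base = $181,480 − $19,200 = $162,280.
Year 1: DB = ⌊$181,480 × 125%/5⌋ = $45,370; SL = ⌊$162,280/5⌋ = $32,456 → take DB $45,370. Book value $136,110.
Year 2: DB = ⌊$136,110 × 125%/5⌋ = $34,027; SL = ⌊$116,910/4⌋ = $29,227 → take DB $34,027. Book value $102,083.
Accumulated through year 2 = $181,480 − $102,083 = $79,397.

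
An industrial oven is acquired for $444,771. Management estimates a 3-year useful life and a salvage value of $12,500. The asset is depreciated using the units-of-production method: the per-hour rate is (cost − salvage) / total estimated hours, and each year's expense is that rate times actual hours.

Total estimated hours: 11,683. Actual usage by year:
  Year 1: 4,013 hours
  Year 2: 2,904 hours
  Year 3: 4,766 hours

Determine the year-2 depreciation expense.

$107,448

Depreciable base = $444,771 − $12,500 = $432,271.
Rate = $432,271 / 11,683 hours = $37 per hour.
Year 1: 4,013 × $37 = $148,481. Book value $296,290.
Year 2: 2,904 × $37 = $107,448. Book value $188,842.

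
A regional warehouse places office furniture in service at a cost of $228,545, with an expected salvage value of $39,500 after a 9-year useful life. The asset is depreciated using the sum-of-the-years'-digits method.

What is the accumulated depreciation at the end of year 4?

Depreciable base = $228,545 − $39,500 = $189,045.
Sum of the years' digits = 9+8+7+6+5+4+3+2+1 = 45.
Year 1: $189,045 × 9/45 = $37,809. Book value $190,736.
Year 2: $189,045 × 8/45 = $33,608. Book value $157,128.
Year 3: $189,045 × 7/45 = $29,407. Book value $127,721.
Year 4: $189,045 × 6/45 = $25,206. Book value $102,515.
Accumulated through year 4 = $228,545 − $102,515 = $126,030.

$126,030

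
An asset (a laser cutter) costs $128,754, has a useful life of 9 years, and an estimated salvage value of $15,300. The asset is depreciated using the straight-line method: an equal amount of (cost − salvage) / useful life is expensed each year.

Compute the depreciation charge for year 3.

Depreciable base = $128,754 − $15,300 = $113,454.
Annual expense = $113,454 / 9 = $12,606.

$12,606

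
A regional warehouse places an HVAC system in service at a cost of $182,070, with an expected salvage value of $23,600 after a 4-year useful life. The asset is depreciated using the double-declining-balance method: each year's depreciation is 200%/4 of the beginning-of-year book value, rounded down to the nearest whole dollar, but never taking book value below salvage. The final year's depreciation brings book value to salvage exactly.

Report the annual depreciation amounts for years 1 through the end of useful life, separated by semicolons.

$91,035; $45,517; $21,918; $0

Depreciable base = $182,070 − $23,600 = $158,470.
Year 1: ⌊$182,070 × 200%/4⌋ = $91,035. Book value $91,035.
Year 2: ⌊$91,035 × 200%/4⌋ = $45,517. Book value $45,518.
Year 3: ⌊$45,518 × 200%/4⌋ = $22,759, capped at $21,918. Book value $23,600.
Year 4 (final): $23,600 − $23,600 = $0. Book value $23,600.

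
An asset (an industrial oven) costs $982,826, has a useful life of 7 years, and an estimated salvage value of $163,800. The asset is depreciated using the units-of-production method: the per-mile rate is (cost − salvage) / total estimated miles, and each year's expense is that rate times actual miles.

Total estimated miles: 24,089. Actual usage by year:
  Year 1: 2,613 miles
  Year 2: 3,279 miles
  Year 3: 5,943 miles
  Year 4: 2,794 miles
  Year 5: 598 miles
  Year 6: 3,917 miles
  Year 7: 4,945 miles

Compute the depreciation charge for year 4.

$94,996

Depreciable base = $982,826 − $163,800 = $819,026.
Rate = $819,026 / 24,089 miles = $34 per mile.
Year 1: 2,613 × $34 = $88,842. Book value $893,984.
Year 2: 3,279 × $34 = $111,486. Book value $782,498.
Year 3: 5,943 × $34 = $202,062. Book value $580,436.
Year 4: 2,794 × $34 = $94,996. Book value $485,440.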